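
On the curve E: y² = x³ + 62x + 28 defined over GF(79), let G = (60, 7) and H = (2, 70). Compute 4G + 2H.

(74, 64)

First 4G:
Double-and-add on 4 = (100)₂. Start with G = (60, 7) for the leading 1-bit.
double: tangent at (60, 7): λ = (3·60² + 62)/(2·7) ≡ 39/14. 14⁻¹ ≡ 17 (mod 79) since 14·17 = 238 ≡ 1, so λ ≡ 39·17 ≡ 31.
  x = λ² - 60 - 60 = 961 - 120 ≡ 51; y = λ·(60 - 51) - 7 ≡ 35. → (51, 35)
double: tangent at (51, 35): λ = (3·51² + 62)/(2·35) ≡ 44/70. 70⁻¹ ≡ 35 (mod 79) since 70·35 = 2450 ≡ 1, so λ ≡ 44·35 ≡ 39.
  x = λ² - 51 - 51 = 1521 - 102 ≡ 76; y = λ·(51 - 76) - 35 ≡ 17. → (76, 17)
4G = (76, 17).
Next 2H:
Repeated addition: build up to 2H.
2H: tangent at (2, 70): λ = (3·2² + 62)/(2·70) ≡ 74/61. 61⁻¹ ≡ 57 (mod 79), so λ ≡ 74·57 ≡ 31.
  x = λ² - 2 - 2 = 961 - 4 ≡ 9; y = λ·(2 - 9) - 70 ≡ 29. → (9, 29)
2H = (9, 29).
Finally 4G + 2H:
(76, 17) + (9, 29). λ = (29 - 17)/(9 - 76) ≡ 12/12 mod 79. 12⁻¹ ≡ 33 (mod 79), so λ ≡ 1.
  x = λ² - 76 - 9 = 1 - 85 ≡ 74; y = λ·(76 - 74) - 17 ≡ 64. → (74, 64)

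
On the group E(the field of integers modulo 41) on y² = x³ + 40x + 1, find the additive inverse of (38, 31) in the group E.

-(38, 31) = (38, -31 mod 41) = (38, 10).

(38, 10)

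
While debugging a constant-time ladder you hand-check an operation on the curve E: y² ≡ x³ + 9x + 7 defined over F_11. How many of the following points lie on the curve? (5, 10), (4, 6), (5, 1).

(5, 10): 10² ≡ 1, rhs ≡ 1 → on.
(4, 6): 6² ≡ 3, rhs ≡ 8 → off.
(5, 1): 1² ≡ 1, rhs ≡ 1 → on.

2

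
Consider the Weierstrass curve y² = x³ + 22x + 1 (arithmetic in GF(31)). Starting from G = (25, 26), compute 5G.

Repeated addition: build up to 5G.
2G: tangent at (25, 26): λ = (3·25² + 22)/(2·26) ≡ 6/21. 21⁻¹ ≡ 3 (mod 31), so λ ≡ 6·3 ≡ 18.
  x = λ² - 25 - 25 = 324 - 50 ≡ 26; y = λ·(25 - 26) - 26 ≡ 18. → (26, 18)
3G: (26, 18) + (25, 26). λ = (26 - 18)/(25 - 26) ≡ 8/30 mod 31. 30⁻¹ ≡ 30 (mod 31), so λ ≡ 23.
  x = λ² - 26 - 25 = 529 - 51 ≡ 13; y = λ·(26 - 13) - 18 ≡ 2. → (13, 2)
4G: (13, 2) + (25, 26). λ = (26 - 2)/(25 - 13) ≡ 24/12 mod 31. 12⁻¹ ≡ 13 (mod 31), so λ ≡ 2.
  x = λ² - 13 - 25 = 4 - 38 ≡ 28; y = λ·(13 - 28) - 2 ≡ 30. → (28, 30)
5G: (28, 30) + (25, 26). λ = (26 - 30)/(25 - 28) ≡ 27/28 mod 31. 28⁻¹ ≡ 10 (mod 31), so λ ≡ 22.
  x = λ² - 28 - 25 = 484 - 53 ≡ 28; y = λ·(28 - 28) - 30 ≡ 1. → (28, 1)

(28, 1)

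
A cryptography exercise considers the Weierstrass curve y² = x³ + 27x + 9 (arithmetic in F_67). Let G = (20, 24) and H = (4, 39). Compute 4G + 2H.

(45, 36)

First 4G:
Double-and-add on 4 = (100)₂. Start with G = (20, 24) for the leading 1-bit.
double: tangent at (20, 24): λ = (3·20² + 27)/(2·24) ≡ 21/48. 48⁻¹ ≡ 7 (mod 67), so λ ≡ 21·7 ≡ 13.
  x = λ² - 20 - 20 = 169 - 40 ≡ 62; y = λ·(20 - 62) - 24 ≡ 33. → (62, 33)
double: tangent at (62, 33): λ = (3·62² + 27)/(2·33) ≡ 35/66. 66⁻¹ ≡ 66 (mod 67) since 66·66 = 4356 ≡ 1, so λ ≡ 35·66 ≡ 32.
  x = λ² - 62 - 62 = 1024 - 124 ≡ 29; y = λ·(62 - 29) - 33 ≡ 18. → (29, 18)
4G = (29, 18).
Next 2H:
Repeated addition: build up to 2H.
2H: tangent at (4, 39): λ = (3·4² + 27)/(2·39) ≡ 8/11. 11⁻¹ ≡ 61 (mod 67), so λ ≡ 8·61 ≡ 19.
  x = λ² - 4 - 4 = 361 - 8 ≡ 18; y = λ·(4 - 18) - 39 ≡ 30. → (18, 30)
2H = (18, 30).
Finally 4G + 2H:
(29, 18) + (18, 30). λ = (30 - 18)/(18 - 29) ≡ 12/56 mod 67. 56⁻¹ ≡ 6 (mod 67), so λ ≡ 5.
  x = λ² - 29 - 18 = 25 - 47 ≡ 45; y = λ·(29 - 45) - 18 ≡ 36. → (45, 36)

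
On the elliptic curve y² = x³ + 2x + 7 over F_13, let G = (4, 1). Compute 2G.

(6, 1)

tangent at (4, 1): λ = (3·4² + 2)/(2·1) ≡ 11/2. 2⁻¹ ≡ 7 (mod 13), so λ ≡ 11·7 ≡ 12.
  x = λ² - 4 - 4 = 144 - 8 ≡ 6; y = λ·(4 - 6) - 1 ≡ 1. → (6, 1)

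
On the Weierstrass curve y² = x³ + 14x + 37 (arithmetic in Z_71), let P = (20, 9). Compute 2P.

tangent at (20, 9): λ = (3·20² + 14)/(2·9) ≡ 7/18. 18⁻¹ ≡ 4 (mod 71), so λ ≡ 7·4 ≡ 28.
  x = λ² - 20 - 20 = 784 - 40 ≡ 34; y = λ·(20 - 34) - 9 ≡ 25. → (34, 25)

(34, 25)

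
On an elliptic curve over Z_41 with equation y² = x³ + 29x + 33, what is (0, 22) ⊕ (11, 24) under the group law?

(28, 40)

(0, 22) + (11, 24). λ = (24 - 22)/(11 - 0) ≡ 2/11 mod 41. 11⁻¹ ≡ 15 (mod 41), so λ ≡ 30.
  x = λ² - 0 - 11 = 900 - 11 ≡ 28; y = λ·(0 - 28) - 22 ≡ 40. → (28, 40)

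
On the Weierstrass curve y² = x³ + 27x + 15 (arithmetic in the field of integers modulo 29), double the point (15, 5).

(4, 19)

tangent at (15, 5): λ = (3·15² + 27)/(2·5) ≡ 6/10. 10⁻¹ ≡ 3 (mod 29), so λ ≡ 6·3 ≡ 18.
  x = λ² - 15 - 15 = 324 - 30 ≡ 4; y = λ·(15 - 4) - 5 ≡ 19. → (4, 19)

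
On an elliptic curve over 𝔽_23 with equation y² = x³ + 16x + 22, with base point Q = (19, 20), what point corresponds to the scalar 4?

Double-and-add on 4 = (100)₂. Start with Q = (19, 20) for the leading 1-bit.
double: tangent at (19, 20): λ = (3·19² + 16)/(2·20) ≡ 18/17. 17⁻¹ ≡ 19 (mod 23) since 17·19 = 323 ≡ 1, so λ ≡ 18·19 ≡ 20.
  x = λ² - 19 - 19 = 400 - 38 ≡ 17; y = λ·(19 - 17) - 20 ≡ 20. → (17, 20)
double: tangent at (17, 20): λ = (3·17² + 16)/(2·20) ≡ 9/17. 17⁻¹ ≡ 19 (mod 23) since 17·19 = 323 ≡ 1, so λ ≡ 9·19 ≡ 10.
  x = λ² - 17 - 17 = 100 - 34 ≡ 20; y = λ·(17 - 20) - 20 ≡ 19. → (20, 19)

(20, 19)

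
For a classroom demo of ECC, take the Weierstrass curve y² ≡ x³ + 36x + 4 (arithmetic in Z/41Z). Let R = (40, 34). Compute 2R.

tangent at (40, 34): λ = (3·40² + 36)/(2·34) ≡ 39/27. 27⁻¹ ≡ 38 (mod 41) since 27·38 = 1026 ≡ 1, so λ ≡ 39·38 ≡ 6.
  x = λ² - 40 - 40 = 36 - 80 ≡ 38; y = λ·(40 - 38) - 34 ≡ 19. → (38, 19)

(38, 19)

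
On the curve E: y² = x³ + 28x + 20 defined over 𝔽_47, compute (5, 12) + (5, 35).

The two points share x = 5 and their y-coordinates satisfy 12 + 35 ≡ 0 (mod 47), so they are inverses. Their sum is O.

O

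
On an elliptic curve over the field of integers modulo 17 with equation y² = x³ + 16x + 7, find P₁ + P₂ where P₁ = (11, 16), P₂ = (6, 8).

(11, 16) + (6, 8). λ = (8 - 16)/(6 - 11) ≡ 9/12 mod 17. 12⁻¹ ≡ 10 (mod 17), so λ ≡ 5.
  x = λ² - 11 - 6 = 25 - 17 ≡ 8; y = λ·(11 - 8) - 16 ≡ 16. → (8, 16)

(8, 16)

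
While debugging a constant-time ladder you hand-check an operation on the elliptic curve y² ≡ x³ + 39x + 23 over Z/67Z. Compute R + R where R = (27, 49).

(49, 16)

tangent at (27, 49): λ = (3·27² + 39)/(2·49) ≡ 15/31. 31⁻¹ ≡ 13 (mod 67), so λ ≡ 15·13 ≡ 61.
  x = λ² - 27 - 27 = 3721 - 54 ≡ 49; y = λ·(27 - 49) - 49 ≡ 16. → (49, 16)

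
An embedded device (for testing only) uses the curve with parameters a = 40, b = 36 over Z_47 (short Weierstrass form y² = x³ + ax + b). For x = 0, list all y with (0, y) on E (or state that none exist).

6, 41

x³ + 40x + 36 = 36 ≡ 36 (mod 47).
Square roots of 36 mod 47: 6 and 41 (since 6² = 36 ≡ 36).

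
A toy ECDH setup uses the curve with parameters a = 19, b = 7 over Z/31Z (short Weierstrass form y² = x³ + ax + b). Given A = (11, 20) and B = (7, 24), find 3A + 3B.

First 3A:
Repeated addition: build up to 3A.
2A: tangent at (11, 20): λ = (3·11² + 19)/(2·20) ≡ 10/9. 9⁻¹ ≡ 7 (mod 31), so λ ≡ 10·7 ≡ 8.
  x = λ² - 11 - 11 = 64 - 22 ≡ 11; y = λ·(11 - 11) - 20 ≡ 11. → (11, 11)
3A: (11, 11) + (11, 20): same x and y₁ ≡ -y₂, so the sum is 𝒪.
3A = 𝒪.
Next 3B:
Repeated addition: build up to 3B.
2B: tangent at (7, 24): λ = (3·7² + 19)/(2·24) ≡ 11/17. 17⁻¹ ≡ 11 (mod 31) since 17·11 = 187 ≡ 1, so λ ≡ 11·11 ≡ 28.
  x = λ² - 7 - 7 = 784 - 14 ≡ 26; y = λ·(7 - 26) - 24 ≡ 2. → (26, 2)
3B: (26, 2) + (7, 24). λ = (24 - 2)/(7 - 26) ≡ 22/12 mod 31. 12⁻¹ ≡ 13 (mod 31), so λ ≡ 7.
  x = λ² - 26 - 7 = 49 - 33 ≡ 16; y = λ·(26 - 16) - 2 ≡ 6. → (16, 6)
3B = (16, 6).
Finally 3A + 3B:
𝒪 + (16, 6) = (16, 6) (identity).

(16, 6)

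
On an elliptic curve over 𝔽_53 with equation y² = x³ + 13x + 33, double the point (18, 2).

tangent at (18, 2): λ = (3·18² + 13)/(2·2) ≡ 31/4. 4⁻¹ ≡ 40 (mod 53) since 4·40 = 160 ≡ 1, so λ ≡ 31·40 ≡ 21.
  x = λ² - 18 - 18 = 441 - 36 ≡ 34; y = λ·(18 - 34) - 2 ≡ 33. → (34, 33)

(34, 33)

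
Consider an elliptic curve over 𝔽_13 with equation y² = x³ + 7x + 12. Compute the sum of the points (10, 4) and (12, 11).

(0, 5)

(10, 4) + (12, 11). λ = (11 - 4)/(12 - 10) ≡ 7/2 mod 13. 2⁻¹ ≡ 7 (mod 13), so λ ≡ 10.
  x = λ² - 10 - 12 = 100 - 22 ≡ 0; y = λ·(10 - 0) - 4 ≡ 5. → (0, 5)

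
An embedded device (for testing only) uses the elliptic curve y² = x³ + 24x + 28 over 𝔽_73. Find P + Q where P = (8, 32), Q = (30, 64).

(16, 36)

(8, 32) + (30, 64). λ = (64 - 32)/(30 - 8) ≡ 32/22 mod 73. 22⁻¹ ≡ 10 (mod 73) since 22·10 = 220 ≡ 1, so λ ≡ 28.
  x = λ² - 8 - 30 = 784 - 38 ≡ 16; y = λ·(8 - 16) - 32 ≡ 36. → (16, 36)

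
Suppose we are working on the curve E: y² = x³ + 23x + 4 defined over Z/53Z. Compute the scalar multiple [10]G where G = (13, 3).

(20, 39)

Double-and-add on 10 = (1010)₂. Start with G = (13, 3) for the leading 1-bit.
double: tangent at (13, 3): λ = (3·13² + 23)/(2·3) ≡ 0/6. 6⁻¹ ≡ 9 (mod 53) since 6·9 = 54 ≡ 1, so λ ≡ 0·9 ≡ 0.
  x = λ² - 13 - 13 = 0 - 26 ≡ 27; y = λ·(13 - 27) - 3 ≡ 50. → (27, 50)
double: tangent at (27, 50): λ = (3·27² + 23)/(2·50) ≡ 37/47. 47⁻¹ ≡ 44 (mod 53), so λ ≡ 37·44 ≡ 38.
  x = λ² - 27 - 27 = 1444 - 54 ≡ 12; y = λ·(27 - 12) - 50 ≡ 43. → (12, 43)
add G: (12, 43) + (13, 3). λ = (3 - 43)/(13 - 12) ≡ 13/1 mod 53. 1⁻¹ ≡ 1 (mod 53), so λ ≡ 13.
  x = λ² - 12 - 13 = 169 - 25 ≡ 38; y = λ·(12 - 38) - 43 ≡ 43. → (38, 43)
double: tangent at (38, 43): λ = (3·38² + 23)/(2·43) ≡ 9/33. 33⁻¹ ≡ 45 (mod 53) since 33·45 = 1485 ≡ 1, so λ ≡ 9·45 ≡ 34.
  x = λ² - 38 - 38 = 1156 - 76 ≡ 20; y = λ·(38 - 20) - 43 ≡ 39. → (20, 39)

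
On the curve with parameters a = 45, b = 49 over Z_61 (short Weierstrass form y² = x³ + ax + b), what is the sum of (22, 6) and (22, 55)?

O

The two points share x = 22 and their y-coordinates satisfy 6 + 55 ≡ 0 (mod 61), so they are inverses. Their sum is 𝒪.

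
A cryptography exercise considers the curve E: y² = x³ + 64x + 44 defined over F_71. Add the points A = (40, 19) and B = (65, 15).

(46, 70)

(40, 19) + (65, 15). λ = (15 - 19)/(65 - 40) ≡ 67/25 mod 71. 25⁻¹ ≡ 54 (mod 71) since 25·54 = 1350 ≡ 1, so λ ≡ 68.
  x = λ² - 40 - 65 = 4624 - 105 ≡ 46; y = λ·(40 - 46) - 19 ≡ 70. → (46, 70)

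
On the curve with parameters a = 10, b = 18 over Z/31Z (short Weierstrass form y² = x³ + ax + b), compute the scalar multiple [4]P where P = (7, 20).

(13, 12)

Double-and-add on 4 = (100)₂. Start with P = (7, 20) for the leading 1-bit.
double: tangent at (7, 20): λ = (3·7² + 10)/(2·20) ≡ 2/9. 9⁻¹ ≡ 7 (mod 31) since 9·7 = 63 ≡ 1, so λ ≡ 2·7 ≡ 14.
  x = λ² - 7 - 7 = 196 - 14 ≡ 27; y = λ·(7 - 27) - 20 ≡ 10. → (27, 10)
double: tangent at (27, 10): λ = (3·27² + 10)/(2·10) ≡ 27/20. 20⁻¹ ≡ 14 (mod 31) since 20·14 = 280 ≡ 1, so λ ≡ 27·14 ≡ 6.
  x = λ² - 27 - 27 = 36 - 54 ≡ 13; y = λ·(27 - 13) - 10 ≡ 12. → (13, 12)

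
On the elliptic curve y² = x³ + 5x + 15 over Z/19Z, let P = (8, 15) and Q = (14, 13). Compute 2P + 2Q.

(8, 15)

First 2P:
Repeated addition: build up to 2P.
2P: tangent at (8, 15): λ = (3·8² + 5)/(2·15) ≡ 7/11. 11⁻¹ ≡ 7 (mod 19) since 11·7 = 77 ≡ 1, so λ ≡ 7·7 ≡ 11.
  x = λ² - 8 - 8 = 121 - 16 ≡ 10; y = λ·(8 - 10) - 15 ≡ 1. → (10, 1)
2P = (10, 1).
Next 2Q:
Repeated addition: build up to 2Q.
2Q: tangent at (14, 13): λ = (3·14² + 5)/(2·13) ≡ 4/7. 7⁻¹ ≡ 11 (mod 19), so λ ≡ 4·11 ≡ 6.
  x = λ² - 14 - 14 = 36 - 28 ≡ 8; y = λ·(14 - 8) - 13 ≡ 4. → (8, 4)
2Q = (8, 4).
Finally 2P + 2Q:
(10, 1) + (8, 4). λ = (4 - 1)/(8 - 10) ≡ 3/17 mod 19. 17⁻¹ ≡ 9 (mod 19), so λ ≡ 8.
  x = λ² - 10 - 8 = 64 - 18 ≡ 8; y = λ·(10 - 8) - 1 ≡ 15. → (8, 15)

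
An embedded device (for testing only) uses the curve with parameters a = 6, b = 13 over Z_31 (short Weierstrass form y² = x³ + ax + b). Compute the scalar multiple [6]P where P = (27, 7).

(18, 1)

Repeated addition: build up to 6P.
2P: tangent at (27, 7): λ = (3·27² + 6)/(2·7) ≡ 23/14. 14⁻¹ ≡ 20 (mod 31) since 14·20 = 280 ≡ 1, so λ ≡ 23·20 ≡ 26.
  x = λ² - 27 - 27 = 676 - 54 ≡ 2; y = λ·(27 - 2) - 7 ≡ 23. → (2, 23)
3P: (2, 23) + (27, 7). λ = (7 - 23)/(27 - 2) ≡ 15/25 mod 31. 25⁻¹ ≡ 5 (mod 31), so λ ≡ 13.
  x = λ² - 2 - 27 = 169 - 29 ≡ 16; y = λ·(2 - 16) - 23 ≡ 12. → (16, 12)
4P: (16, 12) + (27, 7). λ = (7 - 12)/(27 - 16) ≡ 26/11 mod 31. 11⁻¹ ≡ 17 (mod 31), so λ ≡ 8.
  x = λ² - 16 - 27 = 64 - 43 ≡ 21; y = λ·(16 - 21) - 12 ≡ 10. → (21, 10)
5P: (21, 10) + (27, 7). λ = (7 - 10)/(27 - 21) ≡ 28/6 mod 31. 6⁻¹ ≡ 26 (mod 31) since 6·26 = 156 ≡ 1, so λ ≡ 15.
  x = λ² - 21 - 27 = 225 - 48 ≡ 22; y = λ·(21 - 22) - 10 ≡ 6. → (22, 6)
6P: (22, 6) + (27, 7). λ = (7 - 6)/(27 - 22) ≡ 1/5 mod 31. 5⁻¹ ≡ 25 (mod 31) since 5·25 = 125 ≡ 1, so λ ≡ 25.
  x = λ² - 22 - 27 = 625 - 49 ≡ 18; y = λ·(22 - 18) - 6 ≡ 1. → (18, 1)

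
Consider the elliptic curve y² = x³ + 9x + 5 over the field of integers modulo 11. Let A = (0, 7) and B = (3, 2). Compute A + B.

(1, 2)

(0, 7) + (3, 2). λ = (2 - 7)/(3 - 0) ≡ 6/3 mod 11. 3⁻¹ ≡ 4 (mod 11) since 3·4 = 12 ≡ 1, so λ ≡ 2.
  x = λ² - 0 - 3 = 4 - 3 ≡ 1; y = λ·(0 - 1) - 7 ≡ 2. → (1, 2)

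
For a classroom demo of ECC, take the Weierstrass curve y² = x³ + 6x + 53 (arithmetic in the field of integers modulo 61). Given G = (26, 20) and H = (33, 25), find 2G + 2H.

(55, 44)

First 2G:
Repeated addition: build up to 2G.
2G: tangent at (26, 20): λ = (3·26² + 6)/(2·20) ≡ 21/40. 40⁻¹ ≡ 29 (mod 61) since 40·29 = 1160 ≡ 1, so λ ≡ 21·29 ≡ 60.
  x = λ² - 26 - 26 = 3600 - 52 ≡ 10; y = λ·(26 - 10) - 20 ≡ 25. → (10, 25)
2G = (10, 25).
Next 2H:
Repeated addition: build up to 2H.
2H: tangent at (33, 25): λ = (3·33² + 6)/(2·25) ≡ 40/50. 50⁻¹ ≡ 11 (mod 61) since 50·11 = 550 ≡ 1, so λ ≡ 40·11 ≡ 13.
  x = λ² - 33 - 33 = 169 - 66 ≡ 42; y = λ·(33 - 42) - 25 ≡ 41. → (42, 41)
2H = (42, 41).
Finally 2G + 2H:
(10, 25) + (42, 41). λ = (41 - 25)/(42 - 10) ≡ 16/32 mod 61. 32⁻¹ ≡ 21 (mod 61), so λ ≡ 31.
  x = λ² - 10 - 42 = 961 - 52 ≡ 55; y = λ·(10 - 55) - 25 ≡ 44. → (55, 44)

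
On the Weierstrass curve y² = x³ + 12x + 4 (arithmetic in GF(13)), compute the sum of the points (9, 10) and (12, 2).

(2, 6)

(9, 10) + (12, 2). λ = (2 - 10)/(12 - 9) ≡ 5/3 mod 13. 3⁻¹ ≡ 9 (mod 13) since 3·9 = 27 ≡ 1, so λ ≡ 6.
  x = λ² - 9 - 12 = 36 - 21 ≡ 2; y = λ·(9 - 2) - 10 ≡ 6. → (2, 6)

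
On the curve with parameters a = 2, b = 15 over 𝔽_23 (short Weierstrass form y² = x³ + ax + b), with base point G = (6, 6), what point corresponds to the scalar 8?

Double-and-add on 8 = (1000)₂. Start with G = (6, 6) for the leading 1-bit.
double: tangent at (6, 6): λ = (3·6² + 2)/(2·6) ≡ 18/12. 12⁻¹ ≡ 2 (mod 23), so λ ≡ 18·2 ≡ 13.
  x = λ² - 6 - 6 = 169 - 12 ≡ 19; y = λ·(6 - 19) - 6 ≡ 9. → (19, 9)
double: tangent at (19, 9): λ = (3·19² + 2)/(2·9) ≡ 4/18. 18⁻¹ ≡ 9 (mod 23), so λ ≡ 4·9 ≡ 13.
  x = λ² - 19 - 19 = 169 - 38 ≡ 16; y = λ·(19 - 16) - 9 ≡ 7. → (16, 7)
double: tangent at (16, 7): λ = (3·16² + 2)/(2·7) ≡ 11/14. 14⁻¹ ≡ 5 (mod 23), so λ ≡ 11·5 ≡ 9.
  x = λ² - 16 - 16 = 81 - 32 ≡ 3; y = λ·(16 - 3) - 7 ≡ 18. → (3, 18)

(3, 18)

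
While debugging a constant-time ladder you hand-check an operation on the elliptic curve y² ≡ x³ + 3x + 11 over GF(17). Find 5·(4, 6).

(2, 12)

Write G = (4, 6).
Repeated addition: build up to 5G.
2G: tangent at (4, 6): λ = (3·4² + 3)/(2·6) ≡ 0/12. 12⁻¹ ≡ 10 (mod 17) since 12·10 = 120 ≡ 1, so λ ≡ 0·10 ≡ 0.
  x = λ² - 4 - 4 = 0 - 8 ≡ 9; y = λ·(4 - 9) - 6 ≡ 11. → (9, 11)
3G: (9, 11) + (4, 6). λ = (6 - 11)/(4 - 9) ≡ 12/12 mod 17. 12⁻¹ ≡ 10 (mod 17) since 12·10 = 120 ≡ 1, so λ ≡ 1.
  x = λ² - 9 - 4 = 1 - 13 ≡ 5; y = λ·(9 - 5) - 11 ≡ 10. → (5, 10)
4G: (5, 10) + (4, 6). λ = (6 - 10)/(4 - 5) ≡ 13/16 mod 17. 16⁻¹ ≡ 16 (mod 17), so λ ≡ 4.
  x = λ² - 5 - 4 = 16 - 9 ≡ 7; y = λ·(5 - 7) - 10 ≡ 16. → (7, 16)
5G: (7, 16) + (4, 6). λ = (6 - 16)/(4 - 7) ≡ 7/14 mod 17. 14⁻¹ ≡ 11 (mod 17) since 14·11 = 154 ≡ 1, so λ ≡ 9.
  x = λ² - 7 - 4 = 81 - 11 ≡ 2; y = λ·(7 - 2) - 16 ≡ 12. → (2, 12)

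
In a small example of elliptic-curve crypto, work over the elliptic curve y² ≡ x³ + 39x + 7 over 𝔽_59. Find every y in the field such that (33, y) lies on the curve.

none

x³ + 39x + 7 = 37231 ≡ 2 (mod 59).
2 is a non-residue mod 59; no y exists.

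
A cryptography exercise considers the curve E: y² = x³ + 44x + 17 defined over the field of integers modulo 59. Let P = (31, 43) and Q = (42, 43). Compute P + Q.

(31, 43) + (42, 43). λ = (43 - 43)/(42 - 31) ≡ 0/11 mod 59. 11⁻¹ ≡ 43 (mod 59), so λ ≡ 0.
  x = λ² - 31 - 42 = 0 - 73 ≡ 45; y = λ·(31 - 45) - 43 ≡ 16. → (45, 16)

(45, 16)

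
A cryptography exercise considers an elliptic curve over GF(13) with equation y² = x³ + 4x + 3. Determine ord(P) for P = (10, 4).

8

2P: tangent at (10, 4): λ = (3·10² + 4)/(2·4) ≡ 5/8. 8⁻¹ ≡ 5 (mod 13), so λ ≡ 5·5 ≡ 12.
  x = λ² - 10 - 10 = 144 - 20 ≡ 7; y = λ·(10 - 7) - 4 ≡ 6. → (7, 6)
3P: (7, 6) + (10, 4). λ = (4 - 6)/(10 - 7) ≡ 11/3 mod 13. 3⁻¹ ≡ 9 (mod 13), so λ ≡ 8.
  x = λ² - 7 - 10 = 64 - 17 ≡ 8; y = λ·(7 - 8) - 6 ≡ 12. → (8, 12)
4P: (8, 12) + (10, 4). λ = (4 - 12)/(10 - 8) ≡ 5/2 mod 13. 2⁻¹ ≡ 7 (mod 13) since 2·7 = 14 ≡ 1, so λ ≡ 9.
  x = λ² - 8 - 10 = 81 - 18 ≡ 11; y = λ·(8 - 11) - 12 ≡ 0. → (11, 0)
5P: (11, 0) + (10, 4). λ = (4 - 0)/(10 - 11) ≡ 4/12 mod 13. 12⁻¹ ≡ 12 (mod 13) since 12·12 = 144 ≡ 1, so λ ≡ 9.
  x = λ² - 11 - 10 = 81 - 21 ≡ 8; y = λ·(11 - 8) - 0 ≡ 1. → (8, 1)
6P: (8, 1) + (10, 4). λ = (4 - 1)/(10 - 8) ≡ 3/2 mod 13. 2⁻¹ ≡ 7 (mod 13), so λ ≡ 8.
  x = λ² - 8 - 10 = 64 - 18 ≡ 7; y = λ·(8 - 7) - 1 ≡ 7. → (7, 7)
7P: (7, 7) + (10, 4). λ = (4 - 7)/(10 - 7) ≡ 10/3 mod 13. 3⁻¹ ≡ 9 (mod 13) since 3·9 = 27 ≡ 1, so λ ≡ 12.
  x = λ² - 7 - 10 = 144 - 17 ≡ 10; y = λ·(7 - 10) - 7 ≡ 9. → (10, 9)
8P: (10, 9) + (10, 4): same x and y₁ ≡ -y₂, so the sum is 𝒪.
8P = 𝒪, so the order is 8.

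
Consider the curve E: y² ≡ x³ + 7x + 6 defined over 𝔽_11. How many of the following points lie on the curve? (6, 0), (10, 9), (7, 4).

(6, 0): 0² ≡ 0, rhs ≡ 0 → on.
(10, 9): 9² ≡ 4, rhs ≡ 9 → off.
(7, 4): 4² ≡ 5, rhs ≡ 2 → off.

1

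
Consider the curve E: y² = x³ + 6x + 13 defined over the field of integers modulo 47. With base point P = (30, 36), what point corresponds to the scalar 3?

(37, 9)

Repeated addition: build up to 3P.
2P: tangent at (30, 36): λ = (3·30² + 6)/(2·36) ≡ 27/25. 25⁻¹ ≡ 32 (mod 47) since 25·32 = 800 ≡ 1, so λ ≡ 27·32 ≡ 18.
  x = λ² - 30 - 30 = 324 - 60 ≡ 29; y = λ·(30 - 29) - 36 ≡ 29. → (29, 29)
3P: (29, 29) + (30, 36). λ = (36 - 29)/(30 - 29) ≡ 7/1 mod 47. 1⁻¹ ≡ 1 (mod 47), so λ ≡ 7.
  x = λ² - 29 - 30 = 49 - 59 ≡ 37; y = λ·(29 - 37) - 29 ≡ 9. → (37, 9)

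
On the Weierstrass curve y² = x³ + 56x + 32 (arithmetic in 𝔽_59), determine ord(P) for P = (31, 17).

8

2P: tangent at (31, 17): λ = (3·31² + 56)/(2·17) ≡ 48/34. 34⁻¹ ≡ 33 (mod 59), so λ ≡ 48·33 ≡ 50.
  x = λ² - 31 - 31 = 2500 - 62 ≡ 19; y = λ·(31 - 19) - 17 ≡ 52. → (19, 52)
3P: (19, 52) + (31, 17). λ = (17 - 52)/(31 - 19) ≡ 24/12 mod 59. 12⁻¹ ≡ 5 (mod 59), so λ ≡ 2.
  x = λ² - 19 - 31 = 4 - 50 ≡ 13; y = λ·(19 - 13) - 52 ≡ 19. → (13, 19)
4P: (13, 19) + (31, 17). λ = (17 - 19)/(31 - 13) ≡ 57/18 mod 59. 18⁻¹ ≡ 23 (mod 59) since 18·23 = 414 ≡ 1, so λ ≡ 13.
  x = λ² - 13 - 31 = 169 - 44 ≡ 7; y = λ·(13 - 7) - 19 ≡ 0. → (7, 0)
5P: (7, 0) + (31, 17). λ = (17 - 0)/(31 - 7) ≡ 17/24 mod 59. 24⁻¹ ≡ 32 (mod 59), so λ ≡ 13.
  x = λ² - 7 - 31 = 169 - 38 ≡ 13; y = λ·(7 - 13) - 0 ≡ 40. → (13, 40)
6P: (13, 40) + (31, 17). λ = (17 - 40)/(31 - 13) ≡ 36/18 mod 59. 18⁻¹ ≡ 23 (mod 59) since 18·23 = 414 ≡ 1, so λ ≡ 2.
  x = λ² - 13 - 31 = 4 - 44 ≡ 19; y = λ·(13 - 19) - 40 ≡ 7. → (19, 7)
7P: (19, 7) + (31, 17). λ = (17 - 7)/(31 - 19) ≡ 10/12 mod 59. 12⁻¹ ≡ 5 (mod 59), so λ ≡ 50.
  x = λ² - 19 - 31 = 2500 - 50 ≡ 31; y = λ·(19 - 31) - 7 ≡ 42. → (31, 42)
8P: (31, 42) + (31, 17): same x and y₁ ≡ -y₂, so the sum is 𝒪.
8P = 𝒪, so the order is 8.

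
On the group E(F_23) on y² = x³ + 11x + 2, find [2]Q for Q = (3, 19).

tangent at (3, 19): λ = (3·3² + 11)/(2·19) ≡ 15/15. 15⁻¹ ≡ 20 (mod 23), so λ ≡ 15·20 ≡ 1.
  x = λ² - 3 - 3 = 1 - 6 ≡ 18; y = λ·(3 - 18) - 19 ≡ 12. → (18, 12)

(18, 12)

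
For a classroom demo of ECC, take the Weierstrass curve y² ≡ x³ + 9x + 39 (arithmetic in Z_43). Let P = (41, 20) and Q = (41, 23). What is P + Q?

O

The two points share x = 41 and their y-coordinates satisfy 20 + 23 ≡ 0 (mod 43), so they are inverses. Their sum is the point at infinity.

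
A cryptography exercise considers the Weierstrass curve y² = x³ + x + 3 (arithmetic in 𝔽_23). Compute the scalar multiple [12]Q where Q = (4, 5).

(12, 15)

Repeated addition: build up to 12Q.
2Q: tangent at (4, 5): λ = (3·4² + 1)/(2·5) ≡ 3/10. 10⁻¹ ≡ 7 (mod 23) since 10·7 = 70 ≡ 1, so λ ≡ 3·7 ≡ 21.
  x = λ² - 4 - 4 = 441 - 8 ≡ 19; y = λ·(4 - 19) - 5 ≡ 2. → (19, 2)
3Q: (19, 2) + (4, 5). λ = (5 - 2)/(4 - 19) ≡ 3/8 mod 23. 8⁻¹ ≡ 3 (mod 23), so λ ≡ 9.
  x = λ² - 19 - 4 = 81 - 23 ≡ 12; y = λ·(19 - 12) - 2 ≡ 15. → (12, 15)
4Q: (12, 15) + (4, 5). λ = (5 - 15)/(4 - 12) ≡ 13/15 mod 23. 15⁻¹ ≡ 20 (mod 23) since 15·20 = 300 ≡ 1, so λ ≡ 7.
  x = λ² - 12 - 4 = 49 - 16 ≡ 10; y = λ·(12 - 10) - 15 ≡ 22. → (10, 22)
5Q: (10, 22) + (4, 5). λ = (5 - 22)/(4 - 10) ≡ 6/17 mod 23. 17⁻¹ ≡ 19 (mod 23) since 17·19 = 323 ≡ 1, so λ ≡ 22.
  x = λ² - 10 - 4 = 484 - 14 ≡ 10; y = λ·(10 - 10) - 22 ≡ 1. → (10, 1)
6Q: (10, 1) + (4, 5). λ = (5 - 1)/(4 - 10) ≡ 4/17 mod 23. 17⁻¹ ≡ 19 (mod 23), so λ ≡ 7.
  x = λ² - 10 - 4 = 49 - 14 ≡ 12; y = λ·(10 - 12) - 1 ≡ 8. → (12, 8)
7Q: (12, 8) + (4, 5). λ = (5 - 8)/(4 - 12) ≡ 20/15 mod 23. 15⁻¹ ≡ 20 (mod 23) since 15·20 = 300 ≡ 1, so λ ≡ 9.
  x = λ² - 12 - 4 = 81 - 16 ≡ 19; y = λ·(12 - 19) - 8 ≡ 21. → (19, 21)
8Q: (19, 21) + (4, 5). λ = (5 - 21)/(4 - 19) ≡ 7/8 mod 23. 8⁻¹ ≡ 3 (mod 23) since 8·3 = 24 ≡ 1, so λ ≡ 21.
  x = λ² - 19 - 4 = 441 - 23 ≡ 4; y = λ·(19 - 4) - 21 ≡ 18. → (4, 18)
9Q: (4, 18) + (4, 5): same x and y₁ ≡ -y₂, so the sum is O.
10Q: O + (4, 5) = (4, 5) (identity).
11Q: tangent at (4, 5): λ = (3·4² + 1)/(2·5) ≡ 3/10. 10⁻¹ ≡ 7 (mod 23), so λ ≡ 3·7 ≡ 21.
  x = λ² - 4 - 4 = 441 - 8 ≡ 19; y = λ·(4 - 19) - 5 ≡ 2. → (19, 2)
12Q: (19, 2) + (4, 5). λ = (5 - 2)/(4 - 19) ≡ 3/8 mod 23. 8⁻¹ ≡ 3 (mod 23), so λ ≡ 9.
  x = λ² - 19 - 4 = 81 - 23 ≡ 12; y = λ·(19 - 12) - 2 ≡ 15. → (12, 15)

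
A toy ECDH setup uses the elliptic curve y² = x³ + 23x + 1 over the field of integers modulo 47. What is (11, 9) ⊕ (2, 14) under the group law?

(14, 24)

(11, 9) + (2, 14). λ = (14 - 9)/(2 - 11) ≡ 5/38 mod 47. 38⁻¹ ≡ 26 (mod 47), so λ ≡ 36.
  x = λ² - 11 - 2 = 1296 - 13 ≡ 14; y = λ·(11 - 14) - 9 ≡ 24. → (14, 24)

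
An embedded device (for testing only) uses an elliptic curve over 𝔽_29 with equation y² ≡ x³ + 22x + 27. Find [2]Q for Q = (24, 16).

tangent at (24, 16): λ = (3·24² + 22)/(2·16) ≡ 10/3. 3⁻¹ ≡ 10 (mod 29), so λ ≡ 10·10 ≡ 13.
  x = λ² - 24 - 24 = 169 - 48 ≡ 5; y = λ·(24 - 5) - 16 ≡ 28. → (5, 28)

(5, 28)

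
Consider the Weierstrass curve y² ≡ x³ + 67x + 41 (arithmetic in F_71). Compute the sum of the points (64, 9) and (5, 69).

(64, 9) + (5, 69). λ = (69 - 9)/(5 - 64) ≡ 60/12 mod 71. 12⁻¹ ≡ 6 (mod 71) since 12·6 = 72 ≡ 1, so λ ≡ 5.
  x = λ² - 64 - 5 = 25 - 69 ≡ 27; y = λ·(64 - 27) - 9 ≡ 34. → (27, 34)

(27, 34)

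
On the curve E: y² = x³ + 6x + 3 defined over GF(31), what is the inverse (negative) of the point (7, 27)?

(7, 4)

-(7, 27) = (7, -27 mod 31) = (7, 4).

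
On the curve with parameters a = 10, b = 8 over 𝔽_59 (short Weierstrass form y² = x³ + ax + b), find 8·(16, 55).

(33, 7)

Write P = (16, 55).
Repeated addition: build up to 8P.
2P: tangent at (16, 55): λ = (3·16² + 10)/(2·55) ≡ 11/51. 51⁻¹ ≡ 22 (mod 59), so λ ≡ 11·22 ≡ 6.
  x = λ² - 16 - 16 = 36 - 32 ≡ 4; y = λ·(16 - 4) - 55 ≡ 17. → (4, 17)
3P: (4, 17) + (16, 55). λ = (55 - 17)/(16 - 4) ≡ 38/12 mod 59. 12⁻¹ ≡ 5 (mod 59), so λ ≡ 13.
  x = λ² - 4 - 16 = 169 - 20 ≡ 31; y = λ·(4 - 31) - 17 ≡ 45. → (31, 45)
4P: (31, 45) + (16, 55). λ = (55 - 45)/(16 - 31) ≡ 10/44 mod 59. 44⁻¹ ≡ 55 (mod 59), so λ ≡ 19.
  x = λ² - 31 - 16 = 361 - 47 ≡ 19; y = λ·(31 - 19) - 45 ≡ 6. → (19, 6)
5P: (19, 6) + (16, 55). λ = (55 - 6)/(16 - 19) ≡ 49/56 mod 59. 56⁻¹ ≡ 39 (mod 59), so λ ≡ 23.
  x = λ² - 19 - 16 = 529 - 35 ≡ 22; y = λ·(19 - 22) - 6 ≡ 43. → (22, 43)
6P: (22, 43) + (16, 55). λ = (55 - 43)/(16 - 22) ≡ 12/53 mod 59. 53⁻¹ ≡ 49 (mod 59), so λ ≡ 57.
  x = λ² - 22 - 16 = 3249 - 38 ≡ 25; y = λ·(22 - 25) - 43 ≡ 22. → (25, 22)
7P: (25, 22) + (16, 55). λ = (55 - 22)/(16 - 25) ≡ 33/50 mod 59. 50⁻¹ ≡ 13 (mod 59) since 50·13 = 650 ≡ 1, so λ ≡ 16.
  x = λ² - 25 - 16 = 256 - 41 ≡ 38; y = λ·(25 - 38) - 22 ≡ 6. → (38, 6)
8P: (38, 6) + (16, 55). λ = (55 - 6)/(16 - 38) ≡ 49/37 mod 59. 37⁻¹ ≡ 8 (mod 59), so λ ≡ 38.
  x = λ² - 38 - 16 = 1444 - 54 ≡ 33; y = λ·(38 - 33) - 6 ≡ 7. → (33, 7)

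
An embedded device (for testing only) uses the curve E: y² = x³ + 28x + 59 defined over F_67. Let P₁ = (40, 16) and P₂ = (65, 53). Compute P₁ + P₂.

(9, 54)

(40, 16) + (65, 53). λ = (53 - 16)/(65 - 40) ≡ 37/25 mod 67. 25⁻¹ ≡ 59 (mod 67) since 25·59 = 1475 ≡ 1, so λ ≡ 39.
  x = λ² - 40 - 65 = 1521 - 105 ≡ 9; y = λ·(40 - 9) - 16 ≡ 54. → (9, 54)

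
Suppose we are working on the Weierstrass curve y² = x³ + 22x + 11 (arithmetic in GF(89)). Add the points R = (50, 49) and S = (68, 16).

(51, 27)

(50, 49) + (68, 16). λ = (16 - 49)/(68 - 50) ≡ 56/18 mod 89. 18⁻¹ ≡ 5 (mod 89) since 18·5 = 90 ≡ 1, so λ ≡ 13.
  x = λ² - 50 - 68 = 169 - 118 ≡ 51; y = λ·(50 - 51) - 49 ≡ 27. → (51, 27)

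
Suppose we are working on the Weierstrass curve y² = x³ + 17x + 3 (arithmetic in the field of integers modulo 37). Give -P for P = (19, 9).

(19, 28)

-(19, 9) = (19, -9 mod 37) = (19, 28).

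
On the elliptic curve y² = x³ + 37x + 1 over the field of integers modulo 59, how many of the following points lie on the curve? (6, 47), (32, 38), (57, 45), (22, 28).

3

(6, 47): 47² ≡ 26, rhs ≡ 26 → on.
(32, 38): 38² ≡ 28, rhs ≡ 28 → on.
(57, 45): 45² ≡ 19, rhs ≡ 37 → off.
(22, 28): 28² ≡ 17, rhs ≡ 17 → on.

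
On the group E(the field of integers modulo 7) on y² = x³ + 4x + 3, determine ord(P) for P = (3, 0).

2P: (3, 0) + (3, 0): same x and y₁ ≡ -y₂, so the sum is O.
2P = O, so the order is 2.

2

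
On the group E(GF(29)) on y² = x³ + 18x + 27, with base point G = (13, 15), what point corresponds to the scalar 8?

Double-and-add on 8 = (1000)₂. Start with G = (13, 15) for the leading 1-bit.
double: tangent at (13, 15): λ = (3·13² + 18)/(2·15) ≡ 3/1. 1⁻¹ ≡ 1 (mod 29), so λ ≡ 3·1 ≡ 3.
  x = λ² - 13 - 13 = 9 - 26 ≡ 12; y = λ·(13 - 12) - 15 ≡ 17. → (12, 17)
double: tangent at (12, 17): λ = (3·12² + 18)/(2·17) ≡ 15/5. 5⁻¹ ≡ 6 (mod 29), so λ ≡ 15·6 ≡ 3.
  x = λ² - 12 - 12 = 9 - 24 ≡ 14; y = λ·(12 - 14) - 17 ≡ 6. → (14, 6)
double: tangent at (14, 6): λ = (3·14² + 18)/(2·6) ≡ 26/12. 12⁻¹ ≡ 17 (mod 29), so λ ≡ 26·17 ≡ 7.
  x = λ² - 14 - 14 = 49 - 28 ≡ 21; y = λ·(14 - 21) - 6 ≡ 3. → (21, 3)

(21, 3)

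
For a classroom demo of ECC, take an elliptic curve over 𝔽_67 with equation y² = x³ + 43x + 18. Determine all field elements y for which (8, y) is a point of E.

none

x³ + 43x + 18 = 874 ≡ 3 (mod 67).
3 is a non-residue mod 67; no y exists.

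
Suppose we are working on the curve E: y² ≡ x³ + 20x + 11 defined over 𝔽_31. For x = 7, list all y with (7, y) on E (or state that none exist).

x³ + 20x + 11 = 494 ≡ 29 (mod 31).
29 is a non-residue mod 31; no y exists.

none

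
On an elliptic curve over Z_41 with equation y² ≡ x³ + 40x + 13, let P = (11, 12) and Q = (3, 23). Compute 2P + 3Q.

First 2P:
Repeated addition: build up to 2P.
2P: tangent at (11, 12): λ = (3·11² + 40)/(2·12) ≡ 34/24. 24⁻¹ ≡ 12 (mod 41) since 24·12 = 288 ≡ 1, so λ ≡ 34·12 ≡ 39.
  x = λ² - 11 - 11 = 1521 - 22 ≡ 23; y = λ·(11 - 23) - 12 ≡ 12. → (23, 12)
2P = (23, 12).
Next 3Q:
Repeated addition: build up to 3Q.
2Q: tangent at (3, 23): λ = (3·3² + 40)/(2·23) ≡ 26/5. 5⁻¹ ≡ 33 (mod 41) since 5·33 = 165 ≡ 1, so λ ≡ 26·33 ≡ 38.
  x = λ² - 3 - 3 = 1444 - 6 ≡ 3; y = λ·(3 - 3) - 23 ≡ 18. → (3, 18)
3Q: (3, 18) + (3, 23): same x and y₁ ≡ -y₂, so the sum is the point at infinity.
3Q = the point at infinity.
Finally 2P + 3Q:
(23, 12) + the point at infinity = (23, 12) (identity).

(23, 12)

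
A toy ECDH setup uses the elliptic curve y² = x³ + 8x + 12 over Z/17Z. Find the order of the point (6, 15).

12

2P: tangent at (6, 15): λ = (3·6² + 8)/(2·15) ≡ 14/13. 13⁻¹ ≡ 4 (mod 17), so λ ≡ 14·4 ≡ 5.
  x = λ² - 6 - 6 = 25 - 12 ≡ 13; y = λ·(6 - 13) - 15 ≡ 1. → (13, 1)
3P: (13, 1) + (6, 15). λ = (15 - 1)/(6 - 13) ≡ 14/10 mod 17. 10⁻¹ ≡ 12 (mod 17) since 10·12 = 120 ≡ 1, so λ ≡ 15.
  x = λ² - 13 - 6 = 225 - 19 ≡ 2; y = λ·(13 - 2) - 1 ≡ 11. → (2, 11)
4P: (2, 11) + (6, 15). λ = (15 - 11)/(6 - 2) ≡ 4/4 mod 17. 4⁻¹ ≡ 13 (mod 17), so λ ≡ 1.
  x = λ² - 2 - 6 = 1 - 8 ≡ 10; y = λ·(2 - 10) - 11 ≡ 15. → (10, 15)
5P: (10, 15) + (6, 15). λ = (15 - 15)/(6 - 10) ≡ 0/13 mod 17. 13⁻¹ ≡ 4 (mod 17), so λ ≡ 0.
  x = λ² - 10 - 6 = 0 - 16 ≡ 1; y = λ·(10 - 1) - 15 ≡ 2. → (1, 2)
6P: (1, 2) + (6, 15). λ = (15 - 2)/(6 - 1) ≡ 13/5 mod 17. 5⁻¹ ≡ 7 (mod 17), so λ ≡ 6.
  x = λ² - 1 - 6 = 36 - 7 ≡ 12; y = λ·(1 - 12) - 2 ≡ 0. → (12, 0)
7P: (12, 0) + (6, 15). λ = (15 - 0)/(6 - 12) ≡ 15/11 mod 17. 11⁻¹ ≡ 14 (mod 17), so λ ≡ 6.
  x = λ² - 12 - 6 = 36 - 18 ≡ 1; y = λ·(12 - 1) - 0 ≡ 15. → (1, 15)
8P: (1, 15) + (6, 15). λ = (15 - 15)/(6 - 1) ≡ 0/5 mod 17. 5⁻¹ ≡ 7 (mod 17) since 5·7 = 35 ≡ 1, so λ ≡ 0.
  x = λ² - 1 - 6 = 0 - 7 ≡ 10; y = λ·(1 - 10) - 15 ≡ 2. → (10, 2)
9P: (10, 2) + (6, 15). λ = (15 - 2)/(6 - 10) ≡ 13/13 mod 17. 13⁻¹ ≡ 4 (mod 17), so λ ≡ 1.
  x = λ² - 10 - 6 = 1 - 16 ≡ 2; y = λ·(10 - 2) - 2 ≡ 6. → (2, 6)
10P: (2, 6) + (6, 15). λ = (15 - 6)/(6 - 2) ≡ 9/4 mod 17. 4⁻¹ ≡ 13 (mod 17), so λ ≡ 15.
  x = λ² - 2 - 6 = 225 - 8 ≡ 13; y = λ·(2 - 13) - 6 ≡ 16. → (13, 16)
11P: (13, 16) + (6, 15). λ = (15 - 16)/(6 - 13) ≡ 16/10 mod 17. 10⁻¹ ≡ 12 (mod 17), so λ ≡ 5.
  x = λ² - 13 - 6 = 25 - 19 ≡ 6; y = λ·(13 - 6) - 16 ≡ 2. → (6, 2)
12P: (6, 2) + (6, 15): same x and y₁ ≡ -y₂, so the sum is 𝒪.
12P = 𝒪, so the order is 12.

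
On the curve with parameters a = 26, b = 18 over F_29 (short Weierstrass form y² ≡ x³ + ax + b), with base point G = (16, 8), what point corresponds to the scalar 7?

Repeated addition: build up to 7G.
2G: tangent at (16, 8): λ = (3·16² + 26)/(2·8) ≡ 11/16. 16⁻¹ ≡ 20 (mod 29), so λ ≡ 11·20 ≡ 17.
  x = λ² - 16 - 16 = 289 - 32 ≡ 25; y = λ·(16 - 25) - 8 ≡ 13. → (25, 13)
3G: (25, 13) + (16, 8). λ = (8 - 13)/(16 - 25) ≡ 24/20 mod 29. 20⁻¹ ≡ 16 (mod 29) since 20·16 = 320 ≡ 1, so λ ≡ 7.
  x = λ² - 25 - 16 = 49 - 41 ≡ 8; y = λ·(25 - 8) - 13 ≡ 19. → (8, 19)
4G: (8, 19) + (16, 8). λ = (8 - 19)/(16 - 8) ≡ 18/8 mod 29. 8⁻¹ ≡ 11 (mod 29), so λ ≡ 24.
  x = λ² - 8 - 16 = 576 - 24 ≡ 1; y = λ·(8 - 1) - 19 ≡ 4. → (1, 4)
5G: (1, 4) + (16, 8). λ = (8 - 4)/(16 - 1) ≡ 4/15 mod 29. 15⁻¹ ≡ 2 (mod 29), so λ ≡ 8.
  x = λ² - 1 - 16 = 64 - 17 ≡ 18; y = λ·(1 - 18) - 4 ≡ 5. → (18, 5)
6G: (18, 5) + (16, 8). λ = (8 - 5)/(16 - 18) ≡ 3/27 mod 29. 27⁻¹ ≡ 14 (mod 29), so λ ≡ 13.
  x = λ² - 18 - 16 = 169 - 34 ≡ 19; y = λ·(18 - 19) - 5 ≡ 11. → (19, 11)
7G: (19, 11) + (16, 8). λ = (8 - 11)/(16 - 19) ≡ 26/26 mod 29. 26⁻¹ ≡ 19 (mod 29), so λ ≡ 1.
  x = λ² - 19 - 16 = 1 - 35 ≡ 24; y = λ·(19 - 24) - 11 ≡ 13. → (24, 13)

(24, 13)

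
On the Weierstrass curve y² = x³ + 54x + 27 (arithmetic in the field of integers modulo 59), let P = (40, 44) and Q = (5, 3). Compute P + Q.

(40, 44) + (5, 3). λ = (3 - 44)/(5 - 40) ≡ 18/24 mod 59. 24⁻¹ ≡ 32 (mod 59) since 24·32 = 768 ≡ 1, so λ ≡ 45.
  x = λ² - 40 - 5 = 2025 - 45 ≡ 33; y = λ·(40 - 33) - 44 ≡ 35. → (33, 35)

(33, 35)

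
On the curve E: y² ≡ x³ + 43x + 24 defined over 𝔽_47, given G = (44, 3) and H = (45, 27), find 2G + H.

First 2G:
Repeated addition: build up to 2G.
2G: tangent at (44, 3): λ = (3·44² + 43)/(2·3) ≡ 23/6. 6⁻¹ ≡ 8 (mod 47) since 6·8 = 48 ≡ 1, so λ ≡ 23·8 ≡ 43.
  x = λ² - 44 - 44 = 1849 - 88 ≡ 22; y = λ·(44 - 22) - 3 ≡ 3. → (22, 3)
2G = (22, 3).
Finally 2G + H:
(22, 3) + (45, 27). λ = (27 - 3)/(45 - 22) ≡ 24/23 mod 47. 23⁻¹ ≡ 45 (mod 47) since 23·45 = 1035 ≡ 1, so λ ≡ 46.
  x = λ² - 22 - 45 = 2116 - 67 ≡ 28; y = λ·(22 - 28) - 3 ≡ 3. → (28, 3)

(28, 3)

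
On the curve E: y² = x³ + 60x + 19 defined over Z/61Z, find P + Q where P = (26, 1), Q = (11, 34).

(26, 1) + (11, 34). λ = (34 - 1)/(11 - 26) ≡ 33/46 mod 61. 46⁻¹ ≡ 4 (mod 61) since 46·4 = 184 ≡ 1, so λ ≡ 10.
  x = λ² - 26 - 11 = 100 - 37 ≡ 2; y = λ·(26 - 2) - 1 ≡ 56. → (2, 56)

(2, 56)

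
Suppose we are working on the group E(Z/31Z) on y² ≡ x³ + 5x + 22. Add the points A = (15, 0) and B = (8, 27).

(15, 0) + (8, 27). λ = (27 - 0)/(8 - 15) ≡ 27/24 mod 31. 24⁻¹ ≡ 22 (mod 31), so λ ≡ 5.
  x = λ² - 15 - 8 = 25 - 23 ≡ 2; y = λ·(15 - 2) - 0 ≡ 3. → (2, 3)

(2, 3)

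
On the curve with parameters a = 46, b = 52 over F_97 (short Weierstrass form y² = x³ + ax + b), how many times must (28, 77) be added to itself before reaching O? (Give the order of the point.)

2P: tangent at (28, 77): λ = (3·28² + 46)/(2·77) ≡ 70/57. 57⁻¹ ≡ 80 (mod 97), so λ ≡ 70·80 ≡ 71.
  x = λ² - 28 - 28 = 5041 - 56 ≡ 38; y = λ·(28 - 38) - 77 ≡ 86. → (38, 86)
3P: (38, 86) + (28, 77). λ = (77 - 86)/(28 - 38) ≡ 88/87 mod 97. 87⁻¹ ≡ 29 (mod 97), so λ ≡ 30.
  x = λ² - 38 - 28 = 900 - 66 ≡ 58; y = λ·(38 - 58) - 86 ≡ 90. → (58, 90)
4P: (58, 90) + (28, 77). λ = (77 - 90)/(28 - 58) ≡ 84/67 mod 97. 67⁻¹ ≡ 42 (mod 97), so λ ≡ 36.
  x = λ² - 58 - 28 = 1296 - 86 ≡ 46; y = λ·(58 - 46) - 90 ≡ 51. → (46, 51)
5P: (46, 51) + (28, 77). λ = (77 - 51)/(28 - 46) ≡ 26/79 mod 97. 79⁻¹ ≡ 70 (mod 97) since 79·70 = 5530 ≡ 1, so λ ≡ 74.
  x = λ² - 46 - 28 = 5476 - 74 ≡ 67; y = λ·(46 - 67) - 51 ≡ 44. → (67, 44)
6P: (67, 44) + (28, 77). λ = (77 - 44)/(28 - 67) ≡ 33/58 mod 97. 58⁻¹ ≡ 92 (mod 97), so λ ≡ 29.
  x = λ² - 67 - 28 = 841 - 95 ≡ 67; y = λ·(67 - 67) - 44 ≡ 53. → (67, 53)
7P: (67, 53) + (28, 77). λ = (77 - 53)/(28 - 67) ≡ 24/58 mod 97. 58⁻¹ ≡ 92 (mod 97) since 58·92 = 5336 ≡ 1, so λ ≡ 74.
  x = λ² - 67 - 28 = 5476 - 95 ≡ 46; y = λ·(67 - 46) - 53 ≡ 46. → (46, 46)
8P: (46, 46) + (28, 77). λ = (77 - 46)/(28 - 46) ≡ 31/79 mod 97. 79⁻¹ ≡ 70 (mod 97) since 79·70 = 5530 ≡ 1, so λ ≡ 36.
  x = λ² - 46 - 28 = 1296 - 74 ≡ 58; y = λ·(46 - 58) - 46 ≡ 7. → (58, 7)
9P: (58, 7) + (28, 77). λ = (77 - 7)/(28 - 58) ≡ 70/67 mod 97. 67⁻¹ ≡ 42 (mod 97) since 67·42 = 2814 ≡ 1, so λ ≡ 30.
  x = λ² - 58 - 28 = 900 - 86 ≡ 38; y = λ·(58 - 38) - 7 ≡ 11. → (38, 11)
10P: (38, 11) + (28, 77). λ = (77 - 11)/(28 - 38) ≡ 66/87 mod 97. 87⁻¹ ≡ 29 (mod 97), so λ ≡ 71.
  x = λ² - 38 - 28 = 5041 - 66 ≡ 28; y = λ·(38 - 28) - 11 ≡ 20. → (28, 20)
11P: (28, 20) + (28, 77): same x and y₁ ≡ -y₂, so the sum is O.
11P = O, so the order is 11.

11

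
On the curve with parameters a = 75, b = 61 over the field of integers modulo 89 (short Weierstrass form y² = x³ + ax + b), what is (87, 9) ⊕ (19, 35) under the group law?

(87, 9) + (19, 35). λ = (35 - 9)/(19 - 87) ≡ 26/21 mod 89. 21⁻¹ ≡ 17 (mod 89) since 21·17 = 357 ≡ 1, so λ ≡ 86.
  x = λ² - 87 - 19 = 7396 - 106 ≡ 81; y = λ·(87 - 81) - 9 ≡ 62. → (81, 62)

(81, 62)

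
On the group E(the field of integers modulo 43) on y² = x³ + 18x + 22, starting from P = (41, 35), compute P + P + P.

(31, 23)

Repeated addition: build up to 3P.
2P: tangent at (41, 35): λ = (3·41² + 18)/(2·35) ≡ 30/27. 27⁻¹ ≡ 8 (mod 43), so λ ≡ 30·8 ≡ 25.
  x = λ² - 41 - 41 = 625 - 82 ≡ 27; y = λ·(41 - 27) - 35 ≡ 14. → (27, 14)
3P: (27, 14) + (41, 35). λ = (35 - 14)/(41 - 27) ≡ 21/14 mod 43. 14⁻¹ ≡ 40 (mod 43), so λ ≡ 23.
  x = λ² - 27 - 41 = 529 - 68 ≡ 31; y = λ·(27 - 31) - 14 ≡ 23. → (31, 23)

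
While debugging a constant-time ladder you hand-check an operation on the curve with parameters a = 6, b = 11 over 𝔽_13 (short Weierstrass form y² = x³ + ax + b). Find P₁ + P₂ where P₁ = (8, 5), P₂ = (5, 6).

(3, 2)

(8, 5) + (5, 6). λ = (6 - 5)/(5 - 8) ≡ 1/10 mod 13. 10⁻¹ ≡ 4 (mod 13), so λ ≡ 4.
  x = λ² - 8 - 5 = 16 - 13 ≡ 3; y = λ·(8 - 3) - 5 ≡ 2. → (3, 2)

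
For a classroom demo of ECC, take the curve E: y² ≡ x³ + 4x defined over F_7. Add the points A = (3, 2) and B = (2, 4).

(3, 2) + (2, 4). λ = (4 - 2)/(2 - 3) ≡ 2/6 mod 7. 6⁻¹ ≡ 6 (mod 7), so λ ≡ 5.
  x = λ² - 3 - 2 = 25 - 5 ≡ 6; y = λ·(3 - 6) - 2 ≡ 4. → (6, 4)

(6, 4)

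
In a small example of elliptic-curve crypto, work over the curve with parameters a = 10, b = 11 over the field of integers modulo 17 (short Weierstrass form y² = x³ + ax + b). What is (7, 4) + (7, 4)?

(16, 0)

tangent at (7, 4): λ = (3·7² + 10)/(2·4) ≡ 4/8. 8⁻¹ ≡ 15 (mod 17), so λ ≡ 4·15 ≡ 9.
  x = λ² - 7 - 7 = 81 - 14 ≡ 16; y = λ·(7 - 16) - 4 ≡ 0. → (16, 0)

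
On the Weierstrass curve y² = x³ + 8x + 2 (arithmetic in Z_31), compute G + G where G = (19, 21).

tangent at (19, 21): λ = (3·19² + 8)/(2·21) ≡ 6/11. 11⁻¹ ≡ 17 (mod 31) since 11·17 = 187 ≡ 1, so λ ≡ 6·17 ≡ 9.
  x = λ² - 19 - 19 = 81 - 38 ≡ 12; y = λ·(19 - 12) - 21 ≡ 11. → (12, 11)

(12, 11)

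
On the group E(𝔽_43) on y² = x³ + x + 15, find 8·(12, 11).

(12, 32)

Write P = (12, 11).
Double-and-add on 8 = (1000)₂. Start with P = (12, 11) for the leading 1-bit.
double: tangent at (12, 11): λ = (3·12² + 1)/(2·11) ≡ 3/22. 22⁻¹ ≡ 2 (mod 43), so λ ≡ 3·2 ≡ 6.
  x = λ² - 12 - 12 = 36 - 24 ≡ 12; y = λ·(12 - 12) - 11 ≡ 32. → (12, 32)
double: tangent at (12, 32): λ = (3·12² + 1)/(2·32) ≡ 3/21. 21⁻¹ ≡ 41 (mod 43) since 21·41 = 861 ≡ 1, so λ ≡ 3·41 ≡ 37.
  x = λ² - 12 - 12 = 1369 - 24 ≡ 12; y = λ·(12 - 12) - 32 ≡ 11. → (12, 11)
double: tangent at (12, 11): λ = (3·12² + 1)/(2·11) ≡ 3/22. 22⁻¹ ≡ 2 (mod 43) since 22·2 = 44 ≡ 1, so λ ≡ 3·2 ≡ 6.
  x = λ² - 12 - 12 = 36 - 24 ≡ 12; y = λ·(12 - 12) - 11 ≡ 32. → (12, 32)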